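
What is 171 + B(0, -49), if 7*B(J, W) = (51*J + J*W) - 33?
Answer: 1164/7 ≈ 166.29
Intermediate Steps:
B(J, W) = -33/7 + 51*J/7 + J*W/7 (B(J, W) = ((51*J + J*W) - 33)/7 = (-33 + 51*J + J*W)/7 = -33/7 + 51*J/7 + J*W/7)
171 + B(0, -49) = 171 + (-33/7 + (51/7)*0 + (⅐)*0*(-49)) = 171 + (-33/7 + 0 + 0) = 171 - 33/7 = 1164/7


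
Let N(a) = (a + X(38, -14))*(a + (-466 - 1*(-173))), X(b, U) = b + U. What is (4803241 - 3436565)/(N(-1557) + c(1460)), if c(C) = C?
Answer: 683338/1418755 ≈ 0.48165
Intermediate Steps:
X(b, U) = U + b
N(a) = (-293 + a)*(24 + a) (N(a) = (a + (-14 + 38))*(a + (-466 - 1*(-173))) = (a + 24)*(a + (-466 + 173)) = (24 + a)*(a - 293) = (24 + a)*(-293 + a) = (-293 + a)*(24 + a))
(4803241 - 3436565)/(N(-1557) + c(1460)) = (4803241 - 3436565)/((-7032 + (-1557)² - 269*(-1557)) + 1460) = 1366676/((-7032 + 2424249 + 418833) + 1460) = 1366676/(2836050 + 1460) = 1366676/2837510 = 1366676*(1/2837510) = 683338/1418755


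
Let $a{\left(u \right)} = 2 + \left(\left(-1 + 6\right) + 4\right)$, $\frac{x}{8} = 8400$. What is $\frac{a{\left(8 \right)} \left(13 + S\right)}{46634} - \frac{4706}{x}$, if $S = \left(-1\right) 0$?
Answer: $- \frac{7494643}{111921600} \approx -0.066963$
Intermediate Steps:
$x = 67200$ ($x = 8 \cdot 8400 = 67200$)
$a{\left(u \right)} = 11$ ($a{\left(u \right)} = 2 + \left(5 + 4\right) = 2 + 9 = 11$)
$S = 0$
$\frac{a{\left(8 \right)} \left(13 + S\right)}{46634} - \frac{4706}{x} = \frac{11 \left(13 + 0\right)}{46634} - \frac{4706}{67200} = 11 \cdot 13 \cdot \frac{1}{46634} - \frac{2353}{33600} = 143 \cdot \frac{1}{46634} - \frac{2353}{33600} = \frac{143}{46634} - \frac{2353}{33600} = - \frac{7494643}{111921600}$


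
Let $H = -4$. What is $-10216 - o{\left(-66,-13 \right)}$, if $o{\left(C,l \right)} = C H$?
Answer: $-10480$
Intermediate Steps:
$o{\left(C,l \right)} = - 4 C$ ($o{\left(C,l \right)} = C \left(-4\right) = - 4 C$)
$-10216 - o{\left(-66,-13 \right)} = -10216 - \left(-4\right) \left(-66\right) = -10216 - 264 = -10480$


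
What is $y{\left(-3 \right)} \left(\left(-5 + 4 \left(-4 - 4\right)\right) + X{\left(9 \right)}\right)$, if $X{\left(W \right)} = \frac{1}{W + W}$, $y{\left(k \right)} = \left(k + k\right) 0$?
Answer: $0$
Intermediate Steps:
$y{\left(k \right)} = 0$ ($y{\left(k \right)} = 2 k 0 = 0$)
$X{\left(W \right)} = \frac{1}{2 W}$
$y{\left(-3 \right)} \left(\left(-5 + 4 \left(-4 - 4\right)\right) + X{\left(9 \right)}\right) = 0 \left(\left(-5 + 4 \left(-4 - 4\right)\right) + \frac{1}{2 \cdot 9}\right) = 0 \left(\left(-5 + 4 \left(-4 - 4\right)\right) + \frac{1}{2} \cdot \frac{1}{9}\right) = 0 \left(\left(-5 + 4 \left(-8\right)\right) + \frac{1}{18}\right) = 0 \left(\left(-5 - 32\right) + \frac{1}{18}\right) = 0 \left(-37 + \frac{1}{18}\right) = 0 \left(- \frac{665}{18}\right) = 0$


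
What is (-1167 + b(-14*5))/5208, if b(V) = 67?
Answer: -275/1302 ≈ -0.21121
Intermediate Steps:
(-1167 + b(-14*5))/5208 = (-1167 + 67)/5208 = -1100*1/5208 = -275/1302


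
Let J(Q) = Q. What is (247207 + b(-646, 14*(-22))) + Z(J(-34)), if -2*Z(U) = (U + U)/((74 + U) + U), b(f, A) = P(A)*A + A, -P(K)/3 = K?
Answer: -113062/3 ≈ -37687.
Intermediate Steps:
P(K) = -3*K
b(f, A) = A - 3*A² (b(f, A) = (-3*A)*A + A = -3*A² + A = A - 3*A²)
Z(U) = -U/(74 + 2*U) (Z(U) = -(U + U)/(2*((74 + U) + U)) = -2*U/(2*(74 + 2*U)) = -U/(74 + 2*U))
(247207 + b(-646, 14*(-22))) + Z(J(-34)) = (247207 + (14*(-22))*(1 - 42*(-22))) - 1*(-34)/(74 + 2*(-34)) = (247207 - 308*(1 - 3*(-308))) - 1*(-34)/(74 - 68) = (247207 - 308*(1 + 924)) - 1*(-34)/6 = (247207 - 308*925) - 1*(-34)*⅙ = (247207 - 284900) + 17/3 = -37693 + 17/3 = -113062/3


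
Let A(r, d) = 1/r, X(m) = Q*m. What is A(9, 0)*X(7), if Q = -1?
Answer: -7/9 ≈ -0.77778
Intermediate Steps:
X(m) = -m
A(9, 0)*X(7) = (-1*7)/9 = (⅑)*(-7) = -7/9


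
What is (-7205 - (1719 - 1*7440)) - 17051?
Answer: -18535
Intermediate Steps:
(-7205 - (1719 - 1*7440)) - 17051 = (-7205 - (1719 - 7440)) - 17051 = (-7205 - 1*(-5721)) - 17051 = (-7205 + 5721) - 17051 = -1484 - 17051 = -18535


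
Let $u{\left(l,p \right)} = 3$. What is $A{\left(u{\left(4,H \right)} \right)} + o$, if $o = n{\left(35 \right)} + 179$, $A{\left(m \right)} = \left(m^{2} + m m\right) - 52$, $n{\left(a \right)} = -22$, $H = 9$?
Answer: $123$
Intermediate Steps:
$A{\left(m \right)} = -52 + 2 m^{2}$ ($A{\left(m \right)} = \left(m^{2} + m^{2}\right) - 52 = 2 m^{2} - 52 = -52 + 2 m^{2}$)
$o = 157$ ($o = -22 + 179 = 157$)
$A{\left(u{\left(4,H \right)} \right)} + o = \left(-52 + 2 \cdot 3^{2}\right) + 157 = \left(-52 + 2 \cdot 9\right) + 157 = \left(-52 + 18\right) + 157 = -34 + 157 = 123$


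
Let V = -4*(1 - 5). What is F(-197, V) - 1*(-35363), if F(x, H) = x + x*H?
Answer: 32014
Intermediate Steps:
V = 16 (V = -4*(-4) = 16)
F(x, H) = x + H*x
F(-197, V) - 1*(-35363) = -197*(1 + 16) - 1*(-35363) = -197*17 + 35363 = -3349 + 35363 = 32014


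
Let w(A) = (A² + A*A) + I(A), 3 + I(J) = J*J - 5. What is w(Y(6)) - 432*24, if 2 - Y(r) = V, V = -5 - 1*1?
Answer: -10184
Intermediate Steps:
V = -6 (V = -5 - 1 = -6)
Y(r) = 8 (Y(r) = 2 - 1*(-6) = 2 + 6 = 8)
I(J) = -8 + J² (I(J) = -3 + (J*J - 5) = -3 + (J² - 5) = -3 + (-5 + J²) = -8 + J²)
w(A) = -8 + 3*A² (w(A) = (A² + A*A) + (-8 + A²) = (A² + A²) + (-8 + A²) = 2*A² + (-8 + A²) = -8 + 3*A²)
w(Y(6)) - 432*24 = (-8 + 3*8²) - 432*24 = (-8 + 3*64) - 10368 = (-8 + 192) - 10368 = 184 - 10368 = -10184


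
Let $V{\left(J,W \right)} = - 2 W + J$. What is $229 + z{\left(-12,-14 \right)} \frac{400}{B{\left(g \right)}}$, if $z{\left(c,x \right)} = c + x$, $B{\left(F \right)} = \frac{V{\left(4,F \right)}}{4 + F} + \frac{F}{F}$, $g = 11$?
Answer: $52229$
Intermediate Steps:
$V{\left(J,W \right)} = J - 2 W$
$B{\left(F \right)} = 1 + \frac{4 - 2 F}{4 + F}$ ($B{\left(F \right)} = \frac{4 - 2 F}{4 + F} + \frac{F}{F} = \frac{4 - 2 F}{4 + F} + 1 = 1 + \frac{4 - 2 F}{4 + F}$)
$229 + z{\left(-12,-14 \right)} \frac{400}{B{\left(g \right)}} = 229 + \left(-12 - 14\right) \frac{400}{\frac{1}{4 + 11} \left(8 - 11\right)} = 229 - 26 \frac{400}{\frac{1}{15} \left(8 - 11\right)} = 229 - 26 \frac{400}{\frac{1}{15} \left(-3\right)} = 229 - 26 \frac{400}{- \frac{1}{5}} = 229 - 26 \cdot 400 \left(-5\right) = 229 - -52000 = 229 + 52000 = 52229$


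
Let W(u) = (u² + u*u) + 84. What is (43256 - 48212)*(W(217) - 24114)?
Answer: -347653488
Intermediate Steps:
W(u) = 84 + 2*u² (W(u) = (u² + u²) + 84 = 2*u² + 84 = 84 + 2*u²)
(43256 - 48212)*(W(217) - 24114) = (43256 - 48212)*((84 + 2*217²) - 24114) = -4956*((84 + 2*47089) - 24114) = -4956*((84 + 94178) - 24114) = -4956*(94262 - 24114) = -4956*70148 = -347653488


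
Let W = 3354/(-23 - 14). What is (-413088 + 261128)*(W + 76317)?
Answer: -428584185000/37 ≈ -1.1583e+10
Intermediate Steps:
W = -3354/37 (W = 3354/(-37) = 3354*(-1/37) = -3354/37 ≈ -90.649)
(-413088 + 261128)*(W + 76317) = (-413088 + 261128)*(-3354/37 + 76317) = -151960*2820375/37 = -428584185000/37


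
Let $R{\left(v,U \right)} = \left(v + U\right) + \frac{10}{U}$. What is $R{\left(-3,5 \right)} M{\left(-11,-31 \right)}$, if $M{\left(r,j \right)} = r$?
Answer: $-44$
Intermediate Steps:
$R{\left(v,U \right)} = U + v + \frac{10}{U}$ ($R{\left(v,U \right)} = \left(U + v\right) + \frac{10}{U} = U + v + \frac{10}{U}$)
$R{\left(-3,5 \right)} M{\left(-11,-31 \right)} = \left(5 - 3 + \frac{10}{5}\right) \left(-11\right) = \left(5 - 3 + 10 \cdot \frac{1}{5}\right) \left(-11\right) = \left(5 - 3 + 2\right) \left(-11\right) = 4 \left(-11\right) = -44$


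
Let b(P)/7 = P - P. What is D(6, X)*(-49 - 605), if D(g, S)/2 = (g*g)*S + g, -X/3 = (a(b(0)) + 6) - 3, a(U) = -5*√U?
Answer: 415944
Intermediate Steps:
b(P) = 0 (b(P) = 7*(P - P) = 7*0 = 0)
X = -9 (X = -3*((-5*√0 + 6) - 3) = -3*((-5*0 + 6) - 3) = -3*((0 + 6) - 3) = -3*(6 - 3) = -3*3 = -9)
D(g, S) = 2*g + 2*S*g² (D(g, S) = 2*((g*g)*S + g) = 2*(g²*S + g) = 2*(S*g² + g) = 2*(g + S*g²) = 2*g + 2*S*g²)
D(6, X)*(-49 - 605) = (2*6*(1 - 9*6))*(-49 - 605) = (2*6*(1 - 54))*(-654) = (2*6*(-53))*(-654) = -636*(-654) = 415944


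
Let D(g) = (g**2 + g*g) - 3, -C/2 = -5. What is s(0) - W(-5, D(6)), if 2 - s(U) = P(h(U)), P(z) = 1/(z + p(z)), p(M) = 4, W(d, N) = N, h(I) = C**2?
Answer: -6969/104 ≈ -67.010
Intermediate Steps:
C = 10 (C = -2*(-5) = 10)
D(g) = -3 + 2*g**2 (D(g) = (g**2 + g**2) - 3 = 2*g**2 - 3 = -3 + 2*g**2)
h(I) = 100 (h(I) = 10**2 = 100)
P(z) = 1/(4 + z) (P(z) = 1/(z + 4) = 1/(4 + z))
s(U) = 207/104 (s(U) = 2 - 1/(4 + 100) = 2 - 1/104 = 207/104)
s(0) - W(-5, D(6)) = 207/104 - (-3 + 2*6**2) = 207/104 - (-3 + 2*36) = 207/104 - (-3 + 72) = 207/104 - 1*69 = 207/104 - 69 = -6969/104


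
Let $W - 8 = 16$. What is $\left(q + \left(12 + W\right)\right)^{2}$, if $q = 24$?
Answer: $3600$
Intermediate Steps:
$W = 24$ ($W = 8 + 16 = 24$)
$\left(q + \left(12 + W\right)\right)^{2} = \left(24 + \left(12 + 24\right)\right)^{2} = \left(24 + 36\right)^{2} = 60^{2} = 3600$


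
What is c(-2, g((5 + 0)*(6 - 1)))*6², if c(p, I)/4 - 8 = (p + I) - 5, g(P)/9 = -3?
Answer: -3744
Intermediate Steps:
g(P) = -27 (g(P) = 9*(-3) = -27)
c(p, I) = 12 + 4*I + 4*p (c(p, I) = 32 + 4*((p + I) - 5) = 32 + 4*((I + p) - 5) = 32 + 4*(-5 + I + p) = 32 + (-20 + 4*I + 4*p) = 12 + 4*I + 4*p)
c(-2, g((5 + 0)*(6 - 1)))*6² = (12 + 4*(-27) + 4*(-2))*6² = (12 - 108 - 8)*36 = -104*36 = -3744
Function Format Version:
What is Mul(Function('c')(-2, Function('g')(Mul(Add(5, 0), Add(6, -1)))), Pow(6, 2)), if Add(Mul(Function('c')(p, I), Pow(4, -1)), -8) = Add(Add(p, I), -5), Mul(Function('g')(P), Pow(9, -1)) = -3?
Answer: -3744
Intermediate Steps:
Function('g')(P) = -27 (Function('g')(P) = Mul(9, -3) = -27)
Function('c')(p, I) = Add(12, Mul(4, I), Mul(4, p)) (Function('c')(p, I) = Add(32, Mul(4, Add(Add(p, I), -5))) = Add(32, Mul(4, Add(Add(I, p), -5))) = Add(32, Mul(4, Add(-5, I, p))) = Add(32, Add(-20, Mul(4, I), Mul(4, p))) = Add(12, Mul(4, I), Mul(4, p)))
Mul(Function('c')(-2, Function('g')(Mul(Add(5, 0), Add(6, -1)))), Pow(6, 2)) = Mul(Add(12, Mul(4, -27), Mul(4, -2)), Pow(6, 2)) = Mul(Add(12, -108, -8), 36) = Mul(-104, 36) = -3744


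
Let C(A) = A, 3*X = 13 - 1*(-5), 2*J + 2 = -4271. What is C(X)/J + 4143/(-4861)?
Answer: -17761371/20771053 ≈ -0.85510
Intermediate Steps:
J = -4273/2 (J = -1 + (1/2)*(-4271) = -1 - 4271/2 = -4273/2 ≈ -2136.5)
X = 6 (X = (13 - 1*(-5))/3 = (13 + 5)/3 = (1/3)*18 = 6)
C(X)/J + 4143/(-4861) = 6/(-4273/2) + 4143/(-4861) = 6*(-2/4273) + 4143*(-1/4861) = -12/4273 - 4143/4861 = -17761371/20771053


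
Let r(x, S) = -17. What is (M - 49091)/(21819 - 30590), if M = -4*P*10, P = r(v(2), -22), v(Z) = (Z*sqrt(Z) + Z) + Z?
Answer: 48411/8771 ≈ 5.5194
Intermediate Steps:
v(Z) = Z**(3/2) + 2*Z (v(Z) = (Z**(3/2) + Z) + Z = (Z + Z**(3/2)) + Z = Z**(3/2) + 2*Z)
P = -17
M = 680 (M = -4*(-17)*10 = 68*10 = 680)
(M - 49091)/(21819 - 30590) = (680 - 49091)/(21819 - 30590) = -48411/(-8771) = -48411*(-1/8771) = 48411/8771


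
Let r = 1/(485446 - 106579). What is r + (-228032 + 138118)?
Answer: -34065447437/378867 ≈ -89914.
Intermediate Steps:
r = 1/378867 ≈ 2.6394e-6
r + (-228032 + 138118) = 1/378867 + (-228032 + 138118) = 1/378867 - 89914 = -34065447437/378867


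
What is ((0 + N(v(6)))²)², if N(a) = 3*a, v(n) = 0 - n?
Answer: 104976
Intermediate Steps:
v(n) = -n
((0 + N(v(6)))²)² = ((0 + 3*(-1*6))²)² = ((0 + 3*(-6))²)² = ((0 - 18)²)² = ((-18)²)² = 324² = 104976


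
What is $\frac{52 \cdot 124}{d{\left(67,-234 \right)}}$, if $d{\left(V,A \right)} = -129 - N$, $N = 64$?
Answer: $- \frac{6448}{193} \approx -33.409$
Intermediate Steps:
$d{\left(V,A \right)} = -193$ ($d{\left(V,A \right)} = -129 - 64 = -193$)
$\frac{52 \cdot 124}{d{\left(67,-234 \right)}} = \frac{52 \cdot 124}{-193} = 6448 \left(- \frac{1}{193}\right) = - \frac{6448}{193}$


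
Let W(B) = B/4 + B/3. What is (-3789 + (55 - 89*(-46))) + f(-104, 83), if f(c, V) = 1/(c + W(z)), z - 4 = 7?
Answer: 421548/1171 ≈ 359.99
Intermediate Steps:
z = 11 (z = 4 + 7 = 11)
W(B) = 7*B/12 (W(B) = B*(¼) + B*(⅓) = B/4 + B/3 = 7*B/12)
f(c, V) = 1/(77/12 + c) (f(c, V) = 1/(c + (7/12)*11) = 1/(c + 77/12) = 1/(77/12 + c))
(-3789 + (55 - 89*(-46))) + f(-104, 83) = (-3789 + (55 - 89*(-46))) + 12/(77 + 12*(-104)) = (-3789 + (55 + 4094)) + 12/(77 - 1248) = (-3789 + 4149) + 12/(-1171) = 360 + 12*(-1/1171) = 360 - 12/1171 = 421548/1171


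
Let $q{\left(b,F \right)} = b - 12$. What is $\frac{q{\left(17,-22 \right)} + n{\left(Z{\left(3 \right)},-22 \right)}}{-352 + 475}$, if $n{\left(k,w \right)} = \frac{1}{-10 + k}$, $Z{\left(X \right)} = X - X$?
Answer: $\frac{49}{1230} \approx 0.039837$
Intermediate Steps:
$Z{\left(X \right)} = 0$
$q{\left(b,F \right)} = -12 + b$ ($q{\left(b,F \right)} = b - 12 = -12 + b$)
$\frac{q{\left(17,-22 \right)} + n{\left(Z{\left(3 \right)},-22 \right)}}{-352 + 475} = \frac{\left(-12 + 17\right) + \frac{1}{-10 + 0}}{-352 + 475} = \frac{5 + \frac{1}{-10}}{123} = \left(5 - \frac{1}{10}\right) \frac{1}{123} = \frac{49}{10} \cdot \frac{1}{123} = \frac{49}{1230}$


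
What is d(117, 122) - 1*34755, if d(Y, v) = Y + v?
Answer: -34516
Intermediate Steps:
d(117, 122) - 1*34755 = (117 + 122) - 1*34755 = 239 - 34755 = -34516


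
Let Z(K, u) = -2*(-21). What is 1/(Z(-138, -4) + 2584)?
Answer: 1/2626 ≈ 0.00038081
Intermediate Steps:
Z(K, u) = 42
1/(Z(-138, -4) + 2584) = 1/(42 + 2584) = 1/2626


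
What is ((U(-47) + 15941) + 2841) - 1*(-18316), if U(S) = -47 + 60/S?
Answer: 1741337/47 ≈ 37050.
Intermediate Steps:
((U(-47) + 15941) + 2841) - 1*(-18316) = (((-47 + 60/(-47)) + 15941) + 2841) - 1*(-18316) = (((-47 + 60*(-1/47)) + 15941) + 2841) + 18316 = (((-47 - 60/47) + 15941) + 2841) + 18316 = ((-2269/47 + 15941) + 2841) + 18316 = (746958/47 + 2841) + 18316 = 880485/47 + 18316 = 1741337/47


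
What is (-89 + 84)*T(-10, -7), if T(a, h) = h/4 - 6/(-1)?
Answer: -85/4 ≈ -21.250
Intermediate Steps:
T(a, h) = 6 + h/4 (T(a, h) = h*(¼) - 6*(-1) = h/4 + 6 = 6 + h/4)
(-89 + 84)*T(-10, -7) = (-89 + 84)*(6 + (¼)*(-7)) = -5*(6 - 7/4) = -5*17/4 = -85/4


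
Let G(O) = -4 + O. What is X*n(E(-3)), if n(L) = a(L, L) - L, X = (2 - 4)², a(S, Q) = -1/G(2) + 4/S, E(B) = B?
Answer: 26/3 ≈ 8.6667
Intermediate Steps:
a(S, Q) = ½ + 4/S (a(S, Q) = -1/(-4 + 2) + 4/S = -1/(-2) + 4/S = -1*(-½) + 4/S = ½ + 4/S)
X = 4 (X = (-2)² = 4)
n(L) = -L + (8 + L)/(2*L) (n(L) = (8 + L)/(2*L) - L = -L + (8 + L)/(2*L))
X*n(E(-3)) = 4*(½ - 1*(-3) + 4/(-3)) = 4*(½ + 3 + 4*(-⅓)) = 4*(½ + 3 - 4/3) = 4*(13/6) = 26/3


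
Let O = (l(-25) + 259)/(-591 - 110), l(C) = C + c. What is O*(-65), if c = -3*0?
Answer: 15210/701 ≈ 21.698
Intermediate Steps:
c = 0
l(C) = C (l(C) = C + 0 = C)
O = -234/701 (O = (-25 + 259)/(-591 - 110) = 234/(-701) = 234*(-1/701) = -234/701 ≈ -0.33381)
O*(-65) = -234/701*(-65) = 15210/701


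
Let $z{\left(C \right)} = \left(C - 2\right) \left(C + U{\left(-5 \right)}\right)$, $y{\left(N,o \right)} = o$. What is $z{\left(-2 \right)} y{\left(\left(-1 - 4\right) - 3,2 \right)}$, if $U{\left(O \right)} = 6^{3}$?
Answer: $-1712$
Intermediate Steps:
$U{\left(O \right)} = 216$
$z{\left(C \right)} = \left(-2 + C\right) \left(216 + C\right)$ ($z{\left(C \right)} = \left(C - 2\right) \left(C + 216\right) = \left(-2 + C\right) \left(216 + C\right)$)
$z{\left(-2 \right)} y{\left(\left(-1 - 4\right) - 3,2 \right)} = \left(-432 + \left(-2\right)^{2} + 214 \left(-2\right)\right) 2 = \left(-432 + 4 - 428\right) 2 = \left(-856\right) 2 = -1712$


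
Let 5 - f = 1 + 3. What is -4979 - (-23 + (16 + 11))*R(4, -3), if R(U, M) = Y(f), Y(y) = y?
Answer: -4983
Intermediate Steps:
f = 1 (f = 5 - (1 + 3) = 5 - 1*4 = 5 - 4 = 1)
R(U, M) = 1
-4979 - (-23 + (16 + 11))*R(4, -3) = -4979 - (-23 + (16 + 11)) = -4979 - (-23 + 27) = -4979 - 4 = -4983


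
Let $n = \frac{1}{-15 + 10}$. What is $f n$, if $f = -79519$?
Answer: $\frac{79519}{5} \approx 15904.0$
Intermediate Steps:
$n = - \frac{1}{5}$ ($n = \frac{1}{-5} = - \frac{1}{5} \approx -0.2$)
$f n = \left(-79519\right) \left(- \frac{1}{5}\right) = \frac{79519}{5}$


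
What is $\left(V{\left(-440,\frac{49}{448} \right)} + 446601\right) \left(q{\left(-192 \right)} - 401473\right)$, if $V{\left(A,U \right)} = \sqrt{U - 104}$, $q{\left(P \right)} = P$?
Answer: $-179383990665 - \frac{401665 i \sqrt{6649}}{8} \approx -1.7938 \cdot 10^{11} - 4.094 \cdot 10^{6} i$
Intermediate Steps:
$V{\left(A,U \right)} = \sqrt{-104 + U}$
$\left(V{\left(-440,\frac{49}{448} \right)} + 446601\right) \left(q{\left(-192 \right)} - 401473\right) = \left(\sqrt{-104 + \frac{49}{448}} + 446601\right) \left(-192 - 401473\right) = \left(\sqrt{-104 + 49 \cdot \frac{1}{448}} + 446601\right) \left(-401665\right) = \left(\sqrt{-104 + \frac{7}{64}} + 446601\right) \left(-401665\right) = \left(\sqrt{- \frac{6649}{64}} + 446601\right) \left(-401665\right) = \left(\frac{i \sqrt{6649}}{8} + 446601\right) \left(-401665\right) = \left(446601 + \frac{i \sqrt{6649}}{8}\right) \left(-401665\right) = -179383990665 - \frac{401665 i \sqrt{6649}}{8}$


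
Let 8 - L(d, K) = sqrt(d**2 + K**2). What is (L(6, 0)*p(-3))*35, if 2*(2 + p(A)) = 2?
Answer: -70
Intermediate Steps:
L(d, K) = 8 - sqrt(K**2 + d**2) (L(d, K) = 8 - sqrt(d**2 + K**2) = 8 - sqrt(K**2 + d**2))
p(A) = -1 (p(A) = -2 + (1/2)*2 = -2 + 1 = -1)
(L(6, 0)*p(-3))*35 = ((8 - sqrt(0**2 + 6**2))*(-1))*35 = ((8 - sqrt(0 + 36))*(-1))*35 = ((8 - sqrt(36))*(-1))*35 = ((8 - 1*6)*(-1))*35 = ((8 - 6)*(-1))*35 = (2*(-1))*35 = -2*35 = -70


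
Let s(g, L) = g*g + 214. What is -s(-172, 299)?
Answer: -29798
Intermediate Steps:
s(g, L) = 214 + g² (s(g, L) = g² + 214 = 214 + g²)
-s(-172, 299) = -(214 + (-172)²) = -(214 + 29584) = -1*29798 = -29798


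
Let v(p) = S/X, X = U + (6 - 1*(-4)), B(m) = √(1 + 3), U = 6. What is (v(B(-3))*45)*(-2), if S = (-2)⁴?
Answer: -90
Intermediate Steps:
B(m) = 2 (B(m) = √4 = 2)
X = 16 (X = 6 + (6 - 1*(-4)) = 6 + (6 + 4) = 6 + 10 = 16)
S = 16
v(p) = 1 (v(p) = 16/16 = 16*(1/16) = 1)
(v(B(-3))*45)*(-2) = (1*45)*(-2) = 45*(-2) = -90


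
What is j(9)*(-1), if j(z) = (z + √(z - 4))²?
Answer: -(9 + √5)² ≈ -126.25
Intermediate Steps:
j(z) = (z + √(-4 + z))²
j(9)*(-1) = (9 + √(-4 + 9))²*(-1) = (9 + √5)²*(-1) = -(9 + √5)²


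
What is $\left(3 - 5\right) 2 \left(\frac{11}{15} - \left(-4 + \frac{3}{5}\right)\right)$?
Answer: $- \frac{248}{15} \approx -16.533$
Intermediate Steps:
$\left(3 - 5\right) 2 \left(\frac{11}{15} - \left(-4 + \frac{3}{5}\right)\right) = \left(-2\right) 2 \left(11 \cdot \frac{1}{15} - - \frac{17}{5}\right) = - 4 \left(\frac{11}{15} + \left(- \frac{3}{5} + 4\right)\right) = - 4 \left(\frac{11}{15} + \frac{17}{5}\right) = \left(-4\right) \frac{62}{15} = - \frac{248}{15}$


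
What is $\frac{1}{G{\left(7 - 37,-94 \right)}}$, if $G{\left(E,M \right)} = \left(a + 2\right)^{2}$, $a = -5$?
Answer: $\frac{1}{9} \approx 0.11111$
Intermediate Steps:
$G{\left(E,M \right)} = 9$ ($G{\left(E,M \right)} = \left(-5 + 2\right)^{2} = \left(-3\right)^{2} = 9$)
$\frac{1}{G{\left(7 - 37,-94 \right)}} = \frac{1}{9}$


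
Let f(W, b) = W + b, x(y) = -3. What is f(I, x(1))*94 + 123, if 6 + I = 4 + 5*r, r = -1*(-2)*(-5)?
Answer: -5047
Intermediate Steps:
r = -10 (r = 2*(-5) = -10)
I = -52 (I = -6 + (4 + 5*(-10)) = -6 + (4 - 50) = -6 - 46 = -52)
f(I, x(1))*94 + 123 = (-52 - 3)*94 + 123 = -55*94 + 123 = -5170 + 123 = -5047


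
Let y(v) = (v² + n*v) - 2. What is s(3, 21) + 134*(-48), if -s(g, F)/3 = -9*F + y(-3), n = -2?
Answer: -5904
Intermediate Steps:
y(v) = -2 + v² - 2*v (y(v) = (v² - 2*v) - 2 = -2 + v² - 2*v)
s(g, F) = -39 + 27*F (s(g, F) = -3*(-9*F + (-2 + (-3)² - 2*(-3))) = -3*(-9*F + (-2 + 9 + 6)) = -3*(-9*F + 13) = -3*(13 - 9*F) = -39 + 27*F)
s(3, 21) + 134*(-48) = (-39 + 27*21) + 134*(-48) = (-39 + 567) - 6432 = 528 - 6432 = -5904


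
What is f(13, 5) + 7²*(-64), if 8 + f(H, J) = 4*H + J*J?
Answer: -3067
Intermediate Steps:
f(H, J) = -8 + J² + 4*H (f(H, J) = -8 + (4*H + J*J) = -8 + (4*H + J²) = -8 + (J² + 4*H) = -8 + J² + 4*H)
f(13, 5) + 7²*(-64) = (-8 + 5² + 4*13) + 7²*(-64) = (-8 + 25 + 52) + 49*(-64) = 69 - 3136 = -3067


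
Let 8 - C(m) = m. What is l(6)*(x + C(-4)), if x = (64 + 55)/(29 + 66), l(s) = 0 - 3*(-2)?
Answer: 7554/95 ≈ 79.516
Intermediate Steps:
C(m) = 8 - m
l(s) = 6 (l(s) = 0 + 6 = 6)
x = 119/95 ≈ 1.2526
l(6)*(x + C(-4)) = 6*(119/95 + (8 - 1*(-4))) = 6*(119/95 + (8 + 4)) = 6*(119/95 + 12) = 6*(1259/95) = 7554/95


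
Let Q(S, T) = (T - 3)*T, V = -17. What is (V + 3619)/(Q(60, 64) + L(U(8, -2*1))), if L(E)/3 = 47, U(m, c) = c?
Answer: 3602/4045 ≈ 0.89048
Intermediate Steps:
L(E) = 141 (L(E) = 3*47 = 141)
Q(S, T) = T*(-3 + T) (Q(S, T) = (-3 + T)*T = T*(-3 + T))
(V + 3619)/(Q(60, 64) + L(U(8, -2*1))) = (-17 + 3619)/(64*(-3 + 64) + 141) = 3602/(64*61 + 141) = 3602/(3904 + 141) = 3602/4045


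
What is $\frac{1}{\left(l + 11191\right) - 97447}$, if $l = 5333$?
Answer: $- \frac{1}{80923} \approx -1.2357 \cdot 10^{-5}$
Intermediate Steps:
$\frac{1}{\left(l + 11191\right) - 97447} = \frac{1}{\left(5333 + 11191\right) - 97447} = \frac{1}{16524 - 97447} = \frac{1}{-80923} = - \frac{1}{80923}$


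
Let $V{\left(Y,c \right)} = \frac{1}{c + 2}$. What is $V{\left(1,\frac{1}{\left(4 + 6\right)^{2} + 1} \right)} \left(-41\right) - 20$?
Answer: $- \frac{8201}{203} \approx -40.399$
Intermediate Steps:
$V{\left(Y,c \right)} = \frac{1}{2 + c}$
$V{\left(1,\frac{1}{\left(4 + 6\right)^{2} + 1} \right)} \left(-41\right) - 20 = \frac{1}{2 + \frac{1}{\left(4 + 6\right)^{2} + 1}} \left(-41\right) - 20 = \frac{1}{2 + \frac{1}{10^{2} + 1}} \left(-41\right) - 20 = \frac{1}{2 + \frac{1}{100 + 1}} \left(-41\right) - 20 = \frac{1}{2 + \frac{1}{101}} \left(-41\right) - 20 = \frac{1}{\frac{203}{101}} \left(-41\right) - 20 = \frac{101}{203} \left(-41\right) - 20 = - \frac{4141}{203} - 20 = - \frac{8201}{203}$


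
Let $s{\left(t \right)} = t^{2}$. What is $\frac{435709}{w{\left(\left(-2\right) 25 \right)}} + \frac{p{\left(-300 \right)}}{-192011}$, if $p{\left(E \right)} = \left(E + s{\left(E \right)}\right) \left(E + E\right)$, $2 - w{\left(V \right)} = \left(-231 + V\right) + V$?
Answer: $\frac{101582980799}{63939663} \approx 1588.7$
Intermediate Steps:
$w{\left(V \right)} = 233 - 2 V$ ($w{\left(V \right)} = 2 - \left(\left(-231 + V\right) + V\right) = 2 - \left(-231 + 2 V\right) = 233 - 2 V$)
$p{\left(E \right)} = 2 E \left(E + E^{2}\right)$ ($p{\left(E \right)} = \left(E + E^{2}\right) \left(E + E\right) = \left(E + E^{2}\right) 2 E = 2 E \left(E + E^{2}\right)$)
$\frac{435709}{w{\left(\left(-2\right) 25 \right)}} + \frac{p{\left(-300 \right)}}{-192011} = \frac{435709}{233 - 2 \left(\left(-2\right) 25\right)} + \frac{2 \left(-300\right)^{2} \left(1 - 300\right)}{-192011} = \frac{435709}{233 - -100} + 2 \cdot 90000 \left(-299\right) \left(- \frac{1}{192011}\right) = \frac{435709}{233 + 100} - - \frac{53820000}{192011} = \frac{435709}{333} + \frac{53820000}{192011} = \frac{101582980799}{63939663}$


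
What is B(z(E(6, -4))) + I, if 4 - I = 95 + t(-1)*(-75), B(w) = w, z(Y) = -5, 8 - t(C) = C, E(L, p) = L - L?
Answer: 579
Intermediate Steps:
E(L, p) = 0
t(C) = 8 - C
I = 584 (I = 4 - (95 + (8 - 1*(-1))*(-75)) = 4 - (95 + (8 + 1)*(-75)) = 4 - (95 + 9*(-75)) = 4 - (95 - 675) = 4 - 1*(-580) = 4 + 580 = 584)
B(z(E(6, -4))) + I = -5 + 584 = 579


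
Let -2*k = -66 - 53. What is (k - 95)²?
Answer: 5041/4 ≈ 1260.3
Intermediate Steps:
k = 119/2 (k = -(-66 - 53)/2 = -½*(-119) = 119/2 ≈ 59.500)
(k - 95)² = (119/2 - 95)² = (-71/2)² = 5041/4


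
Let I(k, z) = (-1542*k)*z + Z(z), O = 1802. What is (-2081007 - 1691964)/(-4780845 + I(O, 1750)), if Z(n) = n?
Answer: 3772971/4867476095 ≈ 0.00077514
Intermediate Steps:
I(k, z) = z - 1542*k*z (I(k, z) = (-1542*k)*z + z = -1542*k*z + z = z - 1542*k*z)
(-2081007 - 1691964)/(-4780845 + I(O, 1750)) = (-2081007 - 1691964)/(-4780845 + 1750*(1 - 1542*1802)) = -3772971/(-4780845 + 1750*(1 - 2778684)) = -3772971/(-4780845 + 1750*(-2778683)) = -3772971/(-4780845 - 4862695250) = -3772971/(-4867476095) = -3772971*(-1/4867476095) = 3772971/4867476095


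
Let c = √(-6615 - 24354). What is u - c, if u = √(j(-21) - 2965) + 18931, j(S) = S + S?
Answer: 18931 + I*√3007 - 3*I*√3441 ≈ 18931.0 - 121.14*I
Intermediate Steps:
j(S) = 2*S
c = 3*I*√3441 (c = √(-30969) = 3*I*√3441 ≈ 175.98*I)
u = 18931 + I*√3007 (u = √(2*(-21) - 2965) + 18931 = √(-42 - 2965) + 18931 = √(-3007) + 18931 = I*√3007 + 18931 = 18931 + I*√3007 ≈ 18931.0 + 54.836*I)
u - c = (18931 + I*√3007) - 3*I*√3441 = 18931 + I*√3007 - 3*I*√3441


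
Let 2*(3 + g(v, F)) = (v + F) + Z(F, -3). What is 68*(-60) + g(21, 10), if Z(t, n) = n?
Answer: -4069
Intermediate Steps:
g(v, F) = -9/2 + F/2 + v/2 (g(v, F) = -3 + ((v + F) - 3)/2 = -3 + ((F + v) - 3)/2 = -3 + (-3 + F + v)/2 = -3 + (-3/2 + F/2 + v/2) = -9/2 + F/2 + v/2)
68*(-60) + g(21, 10) = 68*(-60) + (-9/2 + (½)*10 + (½)*21) = -4080 + (-9/2 + 5 + 21/2) = -4080 + 11 = -4069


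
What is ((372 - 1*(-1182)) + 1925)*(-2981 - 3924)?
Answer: -24022495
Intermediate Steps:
((372 - 1*(-1182)) + 1925)*(-2981 - 3924) = ((372 + 1182) + 1925)*(-6905) = (1554 + 1925)*(-6905) = 3479*(-6905) = -24022495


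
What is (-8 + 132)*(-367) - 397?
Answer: -45905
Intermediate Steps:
(-8 + 132)*(-367) - 397 = 124*(-367) - 397 = -45508 - 397 = -45905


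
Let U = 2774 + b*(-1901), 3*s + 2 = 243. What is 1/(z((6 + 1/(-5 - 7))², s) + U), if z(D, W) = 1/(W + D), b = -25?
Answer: 16609/835416235 ≈ 1.9881e-5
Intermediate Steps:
s = 241/3 (s = -⅔ + (⅓)*243 = -⅔ + 81 = 241/3 ≈ 80.333)
z(D, W) = 1/(D + W)
U = 50299 (U = 2774 - 25*(-1901) = 2774 + 47525 = 50299)
1/(z((6 + 1/(-5 - 7))², s) + U) = 1/(1/((6 + 1/(-5 - 7))² + 241/3) + 50299) = 1/(1/((6 + 1/(-12))² + 241/3) + 50299) = 1/(1/((6 - 1/12)² + 241/3) + 50299) = 1/(1/((71/12)² + 241/3) + 50299) = 1/(1/(5041/144 + 241/3) + 50299) = 1/(1/(16609/144) + 50299) = 1/(144/16609 + 50299) = 1/(835416235/16609) = 16609/835416235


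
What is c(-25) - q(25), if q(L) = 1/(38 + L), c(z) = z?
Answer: -1576/63 ≈ -25.016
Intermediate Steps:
c(-25) - q(25) = -25 - 1/(38 + 25) = -25 - 1/63 = -1576/63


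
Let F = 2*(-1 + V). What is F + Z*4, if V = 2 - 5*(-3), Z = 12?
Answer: 80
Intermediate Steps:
V = 17 (V = 2 + 15 = 17)
F = 32 (F = 2*(-1 + 17) = 2*16 = 32)
F + Z*4 = 32 + 12*4 = 32 + 48 = 80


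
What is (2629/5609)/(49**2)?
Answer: 2629/13467209 ≈ 0.00019521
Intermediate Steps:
(2629/5609)/(49**2) = (2629*(1/5609))/2401 = (2629/5609)*(1/2401) = 2629/13467209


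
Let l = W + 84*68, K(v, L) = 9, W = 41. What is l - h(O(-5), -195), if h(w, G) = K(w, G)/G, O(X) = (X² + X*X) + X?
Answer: 373948/65 ≈ 5753.0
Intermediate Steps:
O(X) = X + 2*X² (O(X) = (X² + X²) + X = 2*X² + X = X + 2*X²)
l = 5753 (l = 41 + 84*68 = 41 + 5712 = 5753)
h(w, G) = 9/G
l - h(O(-5), -195) = 5753 - 9/(-195) = 5753 - 9*(-1)/195 = 5753 - 1*(-3/65) = 5753 + 3/65 = 373948/65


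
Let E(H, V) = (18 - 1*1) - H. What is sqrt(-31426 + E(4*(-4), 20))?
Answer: I*sqrt(31393) ≈ 177.18*I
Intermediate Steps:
E(H, V) = 17 - H (E(H, V) = (18 - 1) - H = 17 - H)
sqrt(-31426 + E(4*(-4), 20)) = sqrt(-31426 + (17 - 4*(-4))) = sqrt(-31426 + (17 - 1*(-16))) = sqrt(-31426 + (17 + 16)) = sqrt(-31426 + 33) = sqrt(-31393) = I*sqrt(31393)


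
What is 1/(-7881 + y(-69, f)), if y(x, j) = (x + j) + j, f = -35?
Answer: -1/8020 ≈ -0.00012469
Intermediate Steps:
y(x, j) = x + 2*j (y(x, j) = (j + x) + j = x + 2*j)
1/(-7881 + y(-69, f)) = 1/(-7881 + (-69 + 2*(-35))) = 1/(-7881 + (-69 - 70)) = 1/(-7881 - 139) = 1/(-8020) = -1/8020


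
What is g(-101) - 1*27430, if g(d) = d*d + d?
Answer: -17330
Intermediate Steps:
g(d) = d + d² (g(d) = d² + d = d + d²)
g(-101) - 1*27430 = -101*(1 - 101) - 1*27430 = -101*(-100) - 27430 = 10100 - 27430 = -17330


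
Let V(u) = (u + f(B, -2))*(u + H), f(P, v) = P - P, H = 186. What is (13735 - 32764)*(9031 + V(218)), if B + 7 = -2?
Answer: -1847772987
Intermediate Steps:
B = -9 (B = -7 - 2 = -9)
f(P, v) = 0
V(u) = u*(186 + u) (V(u) = (u + 0)*(u + 186) = u*(186 + u))
(13735 - 32764)*(9031 + V(218)) = (13735 - 32764)*(9031 + 218*(186 + 218)) = -19029*(9031 + 218*404) = -19029*(9031 + 88072) = -19029*97103 = -1847772987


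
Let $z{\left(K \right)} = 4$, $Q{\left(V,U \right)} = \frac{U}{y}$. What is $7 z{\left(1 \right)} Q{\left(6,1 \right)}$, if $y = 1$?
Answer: $28$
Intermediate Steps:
$Q{\left(V,U \right)} = U$ ($Q{\left(V,U \right)} = \frac{U}{1} = U 1 = U$)
$7 z{\left(1 \right)} Q{\left(6,1 \right)} = 7 \cdot 4 \cdot 1 = 28 \cdot 1 = 28$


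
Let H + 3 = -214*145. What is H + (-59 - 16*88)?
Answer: -32500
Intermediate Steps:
H = -31033 (H = -3 - 214*145 = -3 - 31030 = -31033)
H + (-59 - 16*88) = -31033 + (-59 - 16*88) = -31033 + (-59 - 1408) = -31033 - 1467 = -32500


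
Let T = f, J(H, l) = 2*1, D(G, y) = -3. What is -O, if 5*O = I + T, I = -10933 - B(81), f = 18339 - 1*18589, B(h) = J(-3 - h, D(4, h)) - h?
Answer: 11104/5 ≈ 2220.8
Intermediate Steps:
J(H, l) = 2
B(h) = 2 - h
f = -250 (f = 18339 - 18589 = -250)
T = -250
I = -10854 (I = -10933 - (2 - 1*81) = -10933 - (2 - 81) = -10933 - 1*(-79) = -10933 + 79 = -10854)
O = -11104/5 (O = (-10854 - 250)/5 = (⅕)*(-11104) = -11104/5 ≈ -2220.8)
-O = -1*(-11104/5) = 11104/5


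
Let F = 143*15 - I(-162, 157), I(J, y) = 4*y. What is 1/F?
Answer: 1/1517 ≈ 0.00065920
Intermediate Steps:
F = 1517 (F = 143*15 - 4*157 = 2145 - 1*628 = 2145 - 628 = 1517)
1/F = 1/1517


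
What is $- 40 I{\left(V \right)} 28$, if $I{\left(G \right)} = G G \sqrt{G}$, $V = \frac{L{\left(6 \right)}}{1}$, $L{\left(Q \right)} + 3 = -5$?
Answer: $- 143360 i \sqrt{2} \approx - 2.0274 \cdot 10^{5} i$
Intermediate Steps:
$L{\left(Q \right)} = -8$ ($L{\left(Q \right)} = -3 - 5 = -8$)
$V = -8$ ($V = 1^{-1} \left(-8\right) = 1 \left(-8\right) = -8$)
$I{\left(G \right)} = G^{\frac{5}{2}}$ ($I{\left(G \right)} = G^{2} \sqrt{G} = G^{\frac{5}{2}}$)
$- 40 I{\left(V \right)} 28 = - 40 \left(-8\right)^{\frac{5}{2}} \cdot 28 = - 40 \cdot 128 i \sqrt{2} \cdot 28 = - 5120 i \sqrt{2} \cdot 28 = - 143360 i \sqrt{2}$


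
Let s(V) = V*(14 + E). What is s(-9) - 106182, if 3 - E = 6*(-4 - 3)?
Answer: -106713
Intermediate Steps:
E = 45 (E = 3 - 6*(-4 - 3) = 3 - 6*(-7) = 3 - 1*(-42) = 3 + 42 = 45)
s(V) = 59*V (s(V) = V*(14 + 45) = V*59 = 59*V)
s(-9) - 106182 = 59*(-9) - 106182 = -531 - 106182 = -106713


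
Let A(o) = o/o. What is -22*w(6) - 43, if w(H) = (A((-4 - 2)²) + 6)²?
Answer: -1121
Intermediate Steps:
A(o) = 1
w(H) = 49 (w(H) = (1 + 6)² = 7² = 49)
-22*w(6) - 43 = -22*49 - 43 = -1078 - 43 = -1121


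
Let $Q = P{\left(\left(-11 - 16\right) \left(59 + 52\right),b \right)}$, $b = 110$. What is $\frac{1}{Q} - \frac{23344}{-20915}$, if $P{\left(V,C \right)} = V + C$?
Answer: $\frac{67373213}{60381605} \approx 1.1158$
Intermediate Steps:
$P{\left(V,C \right)} = C + V$
$Q = -2887$ ($Q = 110 + \left(-11 - 16\right) \left(59 + 52\right) = 110 - 2997 = -2887$)
$\frac{1}{Q} - \frac{23344}{-20915} = \frac{1}{-2887} - \frac{23344}{-20915} = - \frac{1}{2887} - 23344 \left(- \frac{1}{20915}\right) = - \frac{1}{2887} - - \frac{23344}{20915} = - \frac{1}{2887} + \frac{23344}{20915} = \frac{67373213}{60381605}$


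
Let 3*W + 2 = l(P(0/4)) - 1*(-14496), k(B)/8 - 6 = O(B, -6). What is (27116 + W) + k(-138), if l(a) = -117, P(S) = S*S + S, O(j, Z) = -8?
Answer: 95677/3 ≈ 31892.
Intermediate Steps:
k(B) = -16 (k(B) = 48 + 8*(-8) = 48 - 64 = -16)
P(S) = S + S**2 (P(S) = S**2 + S = S + S**2)
W = 14377/3 (W = -2/3 + (-117 - 1*(-14496))/3 = -2/3 + (-117 + 14496)/3 = -2/3 + (1/3)*14379 = -2/3 + 4793 = 14377/3 ≈ 4792.3)
(27116 + W) + k(-138) = (27116 + 14377/3) - 16 = 95725/3 - 16 = 95677/3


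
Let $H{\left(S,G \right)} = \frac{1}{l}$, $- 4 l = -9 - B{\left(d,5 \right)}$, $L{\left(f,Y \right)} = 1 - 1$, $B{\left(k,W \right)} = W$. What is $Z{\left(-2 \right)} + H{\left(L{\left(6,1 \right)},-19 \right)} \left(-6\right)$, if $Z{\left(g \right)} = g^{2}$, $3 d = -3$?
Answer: $\frac{16}{7} \approx 2.2857$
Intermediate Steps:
$d = -1$ ($d = \frac{1}{3} \left(-3\right) = -1$)
$L{\left(f,Y \right)} = 0$
$l = \frac{7}{2}$ ($l = - \frac{-9 - 5}{4} = \left(- \frac{1}{4}\right) \left(-14\right) = \frac{7}{2} \approx 3.5$)
$H{\left(S,G \right)} = \frac{2}{7}$ ($H{\left(S,G \right)} = \frac{1}{\frac{7}{2}} = \frac{2}{7}$)
$Z{\left(-2 \right)} + H{\left(L{\left(6,1 \right)},-19 \right)} \left(-6\right) = \left(-2\right)^{2} + \frac{2}{7} \left(-6\right) = 4 - \frac{12}{7} = \frac{16}{7}$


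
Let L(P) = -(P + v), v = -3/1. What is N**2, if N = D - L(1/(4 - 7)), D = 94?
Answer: 73984/9 ≈ 8220.4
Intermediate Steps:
v = -3 (v = -3*1 = -3)
L(P) = 3 - P (L(P) = -(P - 3) = -(-3 + P) = 3 - P)
N = 272/3 (N = 94 - (3 - 1/(4 - 7)) = 94 - (3 - 1/(-3)) = 94 - (3 - 1*(-1/3)) = 94 - (3 + 1/3) = 94 - 1*10/3 = 94 - 10/3 = 272/3 ≈ 90.667)
N**2 = (272/3)**2 = 73984/9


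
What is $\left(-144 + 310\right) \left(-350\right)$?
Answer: $-58100$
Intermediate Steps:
$\left(-144 + 310\right) \left(-350\right) = 166 \left(-350\right) = -58100$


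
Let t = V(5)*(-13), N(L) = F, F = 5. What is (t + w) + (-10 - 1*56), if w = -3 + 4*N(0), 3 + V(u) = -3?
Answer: 29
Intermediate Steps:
N(L) = 5
V(u) = -6 (V(u) = -3 - 3 = -6)
w = 17 (w = -3 + 4*5 = -3 + 20 = 17)
t = 78 (t = -6*(-13) = 78)
(t + w) + (-10 - 1*56) = (78 + 17) + (-10 - 1*56) = 95 + (-10 - 56) = 95 - 66 = 29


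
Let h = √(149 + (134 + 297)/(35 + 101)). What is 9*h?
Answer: 9*√703630/68 ≈ 111.02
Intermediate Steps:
h = √703630/68 (h = √(149 + 431/136) = √(20695/136) = √703630/68 ≈ 12.336)
9*h = 9*(√703630/68) = 9*√703630/68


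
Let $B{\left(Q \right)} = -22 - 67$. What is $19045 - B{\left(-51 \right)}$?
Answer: $19134$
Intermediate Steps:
$B{\left(Q \right)} = -89$
$19045 - B{\left(-51 \right)} = 19045 - -89 = 19045 + 89 = 19134$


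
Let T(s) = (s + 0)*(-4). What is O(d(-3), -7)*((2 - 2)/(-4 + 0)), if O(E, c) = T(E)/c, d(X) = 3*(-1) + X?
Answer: 0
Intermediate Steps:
T(s) = -4*s (T(s) = s*(-4) = -4*s)
d(X) = -3 + X
O(E, c) = -4*E/c (O(E, c) = (-4*E)/c = -4*E/c)
O(d(-3), -7)*((2 - 2)/(-4 + 0)) = (-4*(-3 - 3)/(-7))*((2 - 2)/(-4 + 0)) = (-4*(-6)*(-⅐))*(0/(-4)) = -0*(-1)/4 = -24/7*0 = 0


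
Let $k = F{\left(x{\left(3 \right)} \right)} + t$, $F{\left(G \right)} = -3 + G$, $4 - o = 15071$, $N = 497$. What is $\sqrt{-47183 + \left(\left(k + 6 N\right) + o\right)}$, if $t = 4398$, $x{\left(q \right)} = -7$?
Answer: $28 i \sqrt{70} \approx 234.26 i$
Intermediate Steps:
$o = -15067$ ($o = 4 - 15071 = -15067$)
$k = 4388$ ($k = \left(-3 - 7\right) + 4398 = -10 + 4398 = 4388$)
$\sqrt{-47183 + \left(\left(k + 6 N\right) + o\right)} = \sqrt{-47183 + \left(\left(4388 + 6 \cdot 497\right) - 15067\right)} = \sqrt{-47183 + \left(\left(4388 + 2982\right) - 15067\right)} = \sqrt{-47183 + \left(7370 - 15067\right)} = \sqrt{-47183 - 7697} = \sqrt{-54880} = 28 i \sqrt{70}$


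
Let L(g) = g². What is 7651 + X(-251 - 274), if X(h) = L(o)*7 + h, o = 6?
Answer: 7378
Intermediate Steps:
X(h) = 252 + h (X(h) = 6²*7 + h = 36*7 + h = 252 + h)
7651 + X(-251 - 274) = 7651 + (252 + (-251 - 274)) = 7651 + (252 - 525) = 7651 - 273 = 7378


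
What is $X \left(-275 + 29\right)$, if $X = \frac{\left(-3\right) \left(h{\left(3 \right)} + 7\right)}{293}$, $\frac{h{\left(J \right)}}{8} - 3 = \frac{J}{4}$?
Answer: $\frac{27306}{293} \approx 93.195$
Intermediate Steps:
$h{\left(J \right)} = 24 + 2 J$ ($h{\left(J \right)} = 24 + 8 \frac{J}{4} = 24 + 2 J$)
$X = - \frac{111}{293}$ ($X = \frac{\left(-3\right) \left(\left(24 + 2 \cdot 3\right) + 7\right)}{293} = - 3 \left(\left(24 + 6\right) + 7\right) \frac{1}{293} = - 3 \left(30 + 7\right) \frac{1}{293} = \left(-3\right) 37 \cdot \frac{1}{293} = \left(-111\right) \frac{1}{293} = - \frac{111}{293} \approx -0.37884$)
$X \left(-275 + 29\right) = - \frac{111 \left(-275 + 29\right)}{293} = \left(- \frac{111}{293}\right) \left(-246\right) = \frac{27306}{293}$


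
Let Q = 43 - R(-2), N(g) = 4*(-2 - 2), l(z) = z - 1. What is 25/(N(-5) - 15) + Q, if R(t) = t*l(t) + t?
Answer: 1184/31 ≈ 38.194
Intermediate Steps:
l(z) = -1 + z
N(g) = -16 (N(g) = 4*(-4) = -16)
R(t) = t + t*(-1 + t) (R(t) = t*(-1 + t) + t = t + t*(-1 + t))
Q = 39 (Q = 43 - 1*(-2)² = 43 - 1*4 = 43 - 4 = 39)
25/(N(-5) - 15) + Q = 25/(-16 - 15) + 39 = 25/(-31) + 39 = -1/31*25 + 39 = -25/31 + 39 = 1184/31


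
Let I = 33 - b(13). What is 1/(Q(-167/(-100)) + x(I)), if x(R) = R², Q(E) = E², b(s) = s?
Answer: 10000/4027889 ≈ 0.0024827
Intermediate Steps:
I = 20 (I = 33 - 1*13 = 33 - 13 = 20)
1/(Q(-167/(-100)) + x(I)) = 1/((-167/(-100))² + 20²) = 1/((-167*(-1/100))² + 400) = 1/((167/100)² + 400) = 1/(27889/10000 + 400) = 1/(4027889/10000) = 10000/4027889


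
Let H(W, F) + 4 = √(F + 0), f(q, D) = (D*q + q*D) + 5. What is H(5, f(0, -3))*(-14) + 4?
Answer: 60 - 14*√5 ≈ 28.695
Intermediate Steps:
f(q, D) = 5 + 2*D*q (f(q, D) = (D*q + D*q) + 5 = 2*D*q + 5 = 5 + 2*D*q)
H(W, F) = -4 + √F (H(W, F) = -4 + √(F + 0) = -4 + √F)
H(5, f(0, -3))*(-14) + 4 = (-4 + √(5 + 2*(-3)*0))*(-14) + 4 = (-4 + √(5 + 0))*(-14) + 4 = (-4 + √5)*(-14) + 4 = (56 - 14*√5) + 4 = 60 - 14*√5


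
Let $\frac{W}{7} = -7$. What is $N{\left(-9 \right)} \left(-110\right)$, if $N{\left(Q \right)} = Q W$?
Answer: $-48510$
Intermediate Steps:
$W = -49$ ($W = 7 \left(-7\right) = -49$)
$N{\left(Q \right)} = - 49 Q$ ($N{\left(Q \right)} = Q \left(-49\right) = - 49 Q$)
$N{\left(-9 \right)} \left(-110\right) = \left(-49\right) \left(-9\right) \left(-110\right) = 441 \left(-110\right) = -48510$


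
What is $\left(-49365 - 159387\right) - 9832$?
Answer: $-218584$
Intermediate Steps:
$\left(-49365 - 159387\right) - 9832 = -208752 + \left(-111049 + 101217\right) = -208752 - 9832 = -218584$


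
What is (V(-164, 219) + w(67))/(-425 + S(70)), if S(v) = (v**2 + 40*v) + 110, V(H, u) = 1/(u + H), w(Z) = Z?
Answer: 3686/406175 ≈ 0.0090749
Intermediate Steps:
V(H, u) = 1/(H + u)
S(v) = 110 + v**2 + 40*v
(V(-164, 219) + w(67))/(-425 + S(70)) = (1/(-164 + 219) + 67)/(-425 + (110 + 70**2 + 40*70)) = (1/55 + 67)/(-425 + (110 + 4900 + 2800)) = (1/55 + 67)/(-425 + 7810) = (3686/55)/7385 = (3686/55)*(1/7385) = 3686/406175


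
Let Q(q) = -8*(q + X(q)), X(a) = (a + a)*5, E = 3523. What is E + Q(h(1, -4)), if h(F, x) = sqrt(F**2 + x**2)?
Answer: 3523 - 88*sqrt(17) ≈ 3160.2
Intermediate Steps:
X(a) = 10*a (X(a) = (2*a)*5 = 10*a)
Q(q) = -88*q (Q(q) = -8*(q + 10*q) = -88*q)
E + Q(h(1, -4)) = 3523 - 88*sqrt(1**2 + (-4)**2) = 3523 - 88*sqrt(1 + 16) = 3523 - 88*sqrt(17)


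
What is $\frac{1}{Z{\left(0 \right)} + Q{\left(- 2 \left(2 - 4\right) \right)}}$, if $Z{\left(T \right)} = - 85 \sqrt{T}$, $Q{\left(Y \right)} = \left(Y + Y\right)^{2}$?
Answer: $\frac{1}{64} \approx 0.015625$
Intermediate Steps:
$Q{\left(Y \right)} = 4 Y^{2}$ ($Q{\left(Y \right)} = \left(2 Y\right)^{2} = 4 Y^{2}$)
$\frac{1}{Z{\left(0 \right)} + Q{\left(- 2 \left(2 - 4\right) \right)}} = \frac{1}{- 85 \sqrt{0} + 4 \left(- 2 \left(2 - 4\right)\right)^{2}} = \frac{1}{\left(-85\right) 0 + 4 \left(\left(-2\right) \left(-2\right)\right)^{2}} = \frac{1}{0 + 4 \cdot 4^{2}} = \frac{1}{0 + 4 \cdot 16} = \frac{1}{0 + 64} = \frac{1}{64}$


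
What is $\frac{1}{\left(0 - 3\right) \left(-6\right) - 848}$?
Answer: $- \frac{1}{830} \approx -0.0012048$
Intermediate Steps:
$\frac{1}{\left(0 - 3\right) \left(-6\right) - 848} = \frac{1}{\left(-3\right) \left(-6\right) - 848} = \frac{1}{18 - 848} = \frac{1}{-830} = - \frac{1}{830}$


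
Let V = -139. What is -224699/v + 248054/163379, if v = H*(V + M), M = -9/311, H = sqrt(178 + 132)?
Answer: 248054/163379 + 69881389*sqrt(310)/13403780 ≈ 93.313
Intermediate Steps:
H = sqrt(310) ≈ 17.607
M = -9/311 (M = -9*1/311 = -9/311 ≈ -0.028939)
v = -43238*sqrt(310)/311 (v = sqrt(310)*(-139 - 9/311) = sqrt(310)*(-43238/311) = -43238*sqrt(310)/311 ≈ -2447.9)
-224699/v + 248054/163379 = -224699*(-311*sqrt(310)/13403780) + 248054/163379 = -(-69881389)*sqrt(310)/13403780 + 248054*(1/163379) = 69881389*sqrt(310)/13403780 + 248054/163379 = 248054/163379 + 69881389*sqrt(310)/13403780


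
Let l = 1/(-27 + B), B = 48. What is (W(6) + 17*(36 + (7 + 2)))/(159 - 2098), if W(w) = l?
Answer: -58/147 ≈ -0.39456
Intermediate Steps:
l = 1/21 (l = 1/(-27 + 48) = 1/21 ≈ 0.047619)
W(w) = 1/21
(W(6) + 17*(36 + (7 + 2)))/(159 - 2098) = (1/21 + 17*(36 + (7 + 2)))/(159 - 2098) = (1/21 + 17*(36 + 9))/(-1939) = (1/21 + 17*45)*(-1/1939) = (1/21 + 765)*(-1/1939) = (16066/21)*(-1/1939) = -58/147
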